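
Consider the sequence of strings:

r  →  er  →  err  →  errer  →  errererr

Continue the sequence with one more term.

Each term (from the third on) is the previous term followed by the one before it: term 3 = er·r = err.
Continuing: errererr · errer gives term 6.

errererrerrer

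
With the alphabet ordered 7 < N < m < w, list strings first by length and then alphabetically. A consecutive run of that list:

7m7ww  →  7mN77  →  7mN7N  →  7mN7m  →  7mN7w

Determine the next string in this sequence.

7mNN7

Find the rightmost character of 7mN7w below w, bump it to the next letter, and reset everything to its right to 7.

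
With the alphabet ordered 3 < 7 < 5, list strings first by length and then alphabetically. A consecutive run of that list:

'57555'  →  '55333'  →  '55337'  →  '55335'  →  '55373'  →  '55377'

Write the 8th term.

55353

Advancing 2 positions from 55377 through 55377 → 55375 reaches term 8.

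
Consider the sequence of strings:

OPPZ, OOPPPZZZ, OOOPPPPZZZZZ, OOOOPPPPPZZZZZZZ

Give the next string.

OOOOOPPPPPPZZZZZZZZZ

The n-th term is n O's then n+1 P's then 2n-1 Z's (n = 1, 2, …).
At n = 5 the blocks have lengths 5, 6, 9.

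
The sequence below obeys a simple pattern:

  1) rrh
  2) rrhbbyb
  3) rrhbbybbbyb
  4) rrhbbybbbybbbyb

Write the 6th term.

Every step adds bbyb to the end: s(k+1) = s(k)·bbyb.
From rrhbbybbbybbbyb, 2 further steps: rrhbbybbbybbbyb → rrhbbybbbybbbybbbyb → (answer).

rrhbbybbbybbbybbbybbbyb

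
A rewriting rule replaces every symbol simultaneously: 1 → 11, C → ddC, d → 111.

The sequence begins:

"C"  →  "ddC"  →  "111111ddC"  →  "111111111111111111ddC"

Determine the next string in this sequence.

Rewriting the 21 symbols of 111111111111111111ddC one by one yields 11 11 11 11 11 11 11 11 11 11 11 11 11 11 11 11 11 11 111 111 ddC; concatenated:

111111111111111111111111111111111111111111ddC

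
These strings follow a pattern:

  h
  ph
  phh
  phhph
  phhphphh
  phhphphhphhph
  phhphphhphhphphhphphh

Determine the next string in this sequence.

This is a Fibonacci-style word recurrence s(k) = s(k−1)·s(k−2): e.g. ph·h = phh.
The next term joins phhphphhphhphphhphphh and phhphphhphhph.

phhphphhphhphphhphphhphhphphhphhph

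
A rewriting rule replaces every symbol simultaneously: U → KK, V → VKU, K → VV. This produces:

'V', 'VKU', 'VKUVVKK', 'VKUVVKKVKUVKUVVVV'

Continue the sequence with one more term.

Rewriting the 17 symbols of VKUVVKKVKUVKUVVVV one by one yields VKU VV KK VKU VKU VV VV VKU VV KK VKU VV KK VKU VKU VKU VKU; concatenated:

VKUVVKKVKUVKUVVVVVKUVVKKVKUVVKKVKUVKUVKUVKU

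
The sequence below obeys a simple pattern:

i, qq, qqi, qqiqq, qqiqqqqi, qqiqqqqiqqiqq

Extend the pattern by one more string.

From term 3 onward, concatenate the last term with the second-to-last: qq·i = qqi, qqi·qq = qqiqq, …
Continuing: qqiqqqqiqqiqq · qqiqqqqi gives term 7.

qqiqqqqiqqiqqqqiqqqqi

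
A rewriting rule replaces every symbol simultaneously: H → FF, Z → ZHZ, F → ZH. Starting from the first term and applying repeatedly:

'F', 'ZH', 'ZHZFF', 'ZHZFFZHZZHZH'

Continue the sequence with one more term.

Expanding ZHZFFZHZZHZH: Z→ZHZ, H→FF, Z→ZHZ, F→ZH, F→ZH, Z→ZHZ, H→FF, Z→ZHZ, Z→ZHZ, H→FF, Z→ZHZ, H→FF. Concatenated: ZHZ FF ZHZ ZH ZH ZHZ FF ZHZ ZHZ FF ZHZ FF.

ZHZFFZHZZHZHZHZFFZHZZHZFFZHZFF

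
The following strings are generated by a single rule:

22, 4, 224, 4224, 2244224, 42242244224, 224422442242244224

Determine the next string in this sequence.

42242244224224422442242244224

Each term (from the third on) is the two preceding terms concatenated in order: term 3 = 22·4 = 224.
So term 8 is 42242244224·224422442242244224.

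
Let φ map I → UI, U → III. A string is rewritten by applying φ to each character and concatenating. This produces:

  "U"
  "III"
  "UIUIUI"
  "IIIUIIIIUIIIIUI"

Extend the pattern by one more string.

Replace each of the 15 characters of IIIUIIIIUIIIIUI in place — UI UI UI III UI UI UI UI III UI UI UI UI III UI — and concatenate.

UIUIUIIIIUIUIUIUIIIIUIUIUIUIIIIUI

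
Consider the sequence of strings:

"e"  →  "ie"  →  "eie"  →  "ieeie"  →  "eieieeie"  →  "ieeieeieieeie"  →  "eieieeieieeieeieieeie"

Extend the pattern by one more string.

ieeieeieieeieeieieeieieeieeieieeie

Each term (from the third on) is the two preceding terms concatenated in order: term 3 = e·ie = eie.
Continuing: ieeieeieieeie · eieieeieieeieeieieeie gives term 8.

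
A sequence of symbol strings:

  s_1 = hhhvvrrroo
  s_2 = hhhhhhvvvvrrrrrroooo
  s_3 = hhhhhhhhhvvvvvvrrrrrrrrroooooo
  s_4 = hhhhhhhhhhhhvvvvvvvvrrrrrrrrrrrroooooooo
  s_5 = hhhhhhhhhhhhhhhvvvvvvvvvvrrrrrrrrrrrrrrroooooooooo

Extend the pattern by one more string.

hhhhhhhhhhhhhhhhhhvvvvvvvvvvvvrrrrrrrrrrrrrrrrrroooooooooooo

Term n consists of 3n h's, followed by 2n v's, followed by 3n r's, followed by 2n o's (n = 1, 2, …).
At n = 6 the blocks have lengths 18, 12, 18, 12.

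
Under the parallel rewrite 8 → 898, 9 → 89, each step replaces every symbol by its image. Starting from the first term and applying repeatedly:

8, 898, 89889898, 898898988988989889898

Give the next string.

Rewriting the 21 symbols of 898898988988989889898 one by one yields 898 89 898 898 89 898 89 898 898 89 898 898 89 898 89 898 898 89 898 89 898; concatenated:

8988989889889898898988988989889889898898988988989889898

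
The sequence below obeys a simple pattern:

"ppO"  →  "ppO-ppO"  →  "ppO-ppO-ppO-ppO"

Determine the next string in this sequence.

Every step duplicates the string with '-' between the halves.
One more doubling of ppO-ppO-ppO-ppO gives the answer.

ppO-ppO-ppO-ppO-ppO-ppO-ppO-ppO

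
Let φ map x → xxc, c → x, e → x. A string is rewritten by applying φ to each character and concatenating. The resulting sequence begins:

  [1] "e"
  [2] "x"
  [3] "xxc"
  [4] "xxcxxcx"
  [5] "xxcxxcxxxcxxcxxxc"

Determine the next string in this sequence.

φ(xxcxxcxxxcxxcxxxc) expands symbol-by-symbol to xxc xxc x xxc xxc x xxc xxc xxc x xxc xxc x xxc xxc xxc x; joining the 17 pieces gives the next term.

xxcxxcxxxcxxcxxxcxxcxxcxxxcxxcxxxcxxcxxcx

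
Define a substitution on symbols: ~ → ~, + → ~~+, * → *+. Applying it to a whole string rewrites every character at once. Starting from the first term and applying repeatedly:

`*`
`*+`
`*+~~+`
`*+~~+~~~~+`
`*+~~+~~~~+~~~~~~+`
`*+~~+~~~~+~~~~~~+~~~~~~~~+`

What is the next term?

Rewriting the 26 symbols of *+~~+~~~~+~~~~~~+~~~~~~~~+ one by one yields *+ ~~+ ~ ~ ~~+ ~ ~ ~ ~ ~~+ ~ ~ ~ ~ ~ ~ ~~+ ~ ~ ~ ~ ~ ~ ~ ~ ~~+; concatenated:

*+~~+~~~~+~~~~~~+~~~~~~~~+~~~~~~~~~~+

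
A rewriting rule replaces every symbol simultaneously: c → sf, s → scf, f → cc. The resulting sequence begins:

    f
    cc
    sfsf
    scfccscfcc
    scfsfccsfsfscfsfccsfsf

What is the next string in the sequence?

Replace each of the 22 characters of scfsfccsfsfscfsfccsfsf in place — scf sf cc scf cc sf sf scf cc scf cc scf sf cc scf cc sf sf scf cc scf cc — and concatenate.

scfsfccscfccsfsfscfccscfccscfsfccscfccsfsfscfccscfcc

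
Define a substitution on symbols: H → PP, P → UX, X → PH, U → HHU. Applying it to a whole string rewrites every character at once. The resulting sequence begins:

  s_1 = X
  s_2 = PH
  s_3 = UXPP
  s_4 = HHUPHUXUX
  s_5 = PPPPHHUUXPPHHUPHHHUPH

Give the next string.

Rewriting the 21 symbols of PPPPHHUUXPPHHUPHHHUPH one by one yields UX UX UX UX PP PP HHU HHU PH UX UX PP PP HHU UX PP PP PP HHU UX PP; concatenated:

UXUXUXUXPPPPHHUHHUPHUXUXPPPPHHUUXPPPPPPHHUUXPP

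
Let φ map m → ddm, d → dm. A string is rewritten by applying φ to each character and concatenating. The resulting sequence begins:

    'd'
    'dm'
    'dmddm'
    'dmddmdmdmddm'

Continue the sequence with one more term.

dmddmdmdmddmdmddmdmddmdmdmddm

Rewriting each symbol of dmddmdmdmddm: d→dm, m→ddm, d→dm, d→dm, m→ddm, d→dm, m→ddm, d→dm, m→ddm, d→dm, d→dm, m→ddm, which concatenates to dm ddm dm dm ddm dm ddm dm ddm dm dm ddm.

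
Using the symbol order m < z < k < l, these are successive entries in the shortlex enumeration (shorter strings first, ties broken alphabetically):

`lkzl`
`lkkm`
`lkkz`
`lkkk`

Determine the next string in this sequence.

lkkl

Treat lkkk as a base-4 numeral over the given alphabet and add one, carrying through any trailing l's.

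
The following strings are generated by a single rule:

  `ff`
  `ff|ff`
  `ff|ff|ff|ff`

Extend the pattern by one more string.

Each string is two copies of the previous one joined by '|'.
Doubling ff|ff|ff|ff with '|' between the halves:

ff|ff|ff|ff|ff|ff|ff|ff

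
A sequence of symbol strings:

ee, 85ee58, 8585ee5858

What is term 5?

85858585ee58585858

s(k+1) = 85·s(k)·58, so each term gains 85 as a prefix and 58 as a suffix.
From 8585ee5858, 2 further steps: 8585ee5858 → 858585ee585858 → (answer).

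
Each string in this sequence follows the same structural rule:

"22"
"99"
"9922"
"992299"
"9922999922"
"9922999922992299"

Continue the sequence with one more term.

99229999229922999922999922

Each term (from the third on) is the previous term followed by the one before it: term 3 = 99·22 = 9922.
Continuing: 9922999922992299 · 9922999922 gives term 7.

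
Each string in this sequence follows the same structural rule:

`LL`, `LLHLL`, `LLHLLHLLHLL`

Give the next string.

s(k+1) = s(k)·H·s(k) — each term doubles the last with 'H' between the halves.
One more doubling of LLHLLHLLHLL gives the answer.

LLHLLHLLHLLHLLHLLHLLHLL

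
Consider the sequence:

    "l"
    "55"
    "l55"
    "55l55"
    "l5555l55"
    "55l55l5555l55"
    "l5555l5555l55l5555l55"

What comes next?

From term 3 onward, concatenate the second-to-last term with the last: l·55 = l55, 55·l55 = 55l55, …
The next term joins 55l55l5555l55 and l5555l5555l55l5555l55.

55l55l5555l55l5555l5555l55l5555l55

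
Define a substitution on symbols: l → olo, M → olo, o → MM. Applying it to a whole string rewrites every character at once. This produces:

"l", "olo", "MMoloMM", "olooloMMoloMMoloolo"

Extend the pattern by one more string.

Replace each of the 19 characters of olooloMMoloMMoloolo in place — MM olo MM MM olo MM olo olo MM olo MM olo olo MM olo MM MM olo MM — and concatenate.

MMoloMMMMoloMMolooloMMoloMMolooloMMoloMMMMoloMM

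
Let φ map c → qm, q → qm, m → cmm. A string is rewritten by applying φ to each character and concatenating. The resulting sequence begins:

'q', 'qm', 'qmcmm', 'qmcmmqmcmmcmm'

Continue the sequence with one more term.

qmcmmqmcmmcmmqmcmmqmcmmcmmqmcmmcmm

Replace each of the 13 characters of qmcmmqmcmmcmm in place — qm cmm qm cmm cmm qm cmm qm cmm cmm qm cmm cmm — and concatenate.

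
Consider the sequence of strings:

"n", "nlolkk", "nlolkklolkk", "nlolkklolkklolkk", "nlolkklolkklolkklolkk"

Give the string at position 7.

Each term is the previous one with lolkk appended.
From nlolkklolkklolkklolkk, 2 further steps: nlolkklolkklolkklolkk → nlolkklolkklolkklolkklolkk → (answer).

nlolkklolkklolkklolkklolkklolkk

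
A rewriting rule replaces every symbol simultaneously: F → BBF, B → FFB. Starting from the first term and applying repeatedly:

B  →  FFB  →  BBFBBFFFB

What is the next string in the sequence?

FFBFFBBBFFFBFFBBBFBBFBBFFFB

Apply φ to BBFBBFFFB symbol by symbol: B→FFB, B→FFB, F→BBF, B→FFB, B→FFB, F→BBF, F→BBF, F→BBF, B→FFB; joined: FFB FFB BBF FFB FFB BBF BBF BBF FFB.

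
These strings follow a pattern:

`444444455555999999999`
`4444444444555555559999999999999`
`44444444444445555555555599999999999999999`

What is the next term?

Reading off run lengths: 4 runs 7, 10, 13; 5 runs 5, 8, 11; 9 runs 9, 13, 17 — each is linear in n, where the shown terms are n = 2, 3, 4.
Setting n = 5 gives 16, 14, 21 characters in each block.

444444444444444455555555555555999999999999999999999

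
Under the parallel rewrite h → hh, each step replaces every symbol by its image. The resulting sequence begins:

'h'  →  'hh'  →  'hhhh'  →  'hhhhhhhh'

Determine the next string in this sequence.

Expanding hhhhhhhh: h→hh, h→hh, h→hh, h→hh, h→hh, h→hh, h→hh, h→hh. Concatenated: hh hh hh hh hh hh hh hh.

hhhhhhhhhhhhhhhh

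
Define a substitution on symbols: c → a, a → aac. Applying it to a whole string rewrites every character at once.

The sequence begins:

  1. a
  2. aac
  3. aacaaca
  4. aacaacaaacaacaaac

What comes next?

Replace each of the 17 characters of aacaacaaacaacaaac in place — aac aac a aac aac a aac aac aac a aac aac a aac aac aac a — and concatenate.

aacaacaaacaacaaacaacaacaaacaacaaacaacaaca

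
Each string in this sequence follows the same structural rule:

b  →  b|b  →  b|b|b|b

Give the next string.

Every step duplicates the string with '|' between the halves.
Doubling b|b|b|b with '|' between the halves:

b|b|b|b|b|b|b|b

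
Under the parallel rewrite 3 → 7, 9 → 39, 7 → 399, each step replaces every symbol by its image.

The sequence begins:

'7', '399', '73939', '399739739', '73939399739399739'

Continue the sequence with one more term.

3997397397393939973973939399739

φ(73939399739399739) expands symbol-by-symbol to 399 7 39 7 39 7 39 39 399 7 39 7 39 39 399 7 39; joining the 17 pieces gives the next term.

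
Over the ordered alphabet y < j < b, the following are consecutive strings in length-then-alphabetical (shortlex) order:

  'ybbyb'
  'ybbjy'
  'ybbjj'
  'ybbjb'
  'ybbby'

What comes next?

Find the rightmost character of ybbby below b, bump it to the next letter, and reset everything to its right to y.

ybbbj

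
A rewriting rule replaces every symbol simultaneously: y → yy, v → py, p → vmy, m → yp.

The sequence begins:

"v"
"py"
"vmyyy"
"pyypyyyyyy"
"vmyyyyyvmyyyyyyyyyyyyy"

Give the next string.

Rewriting the 22 symbols of vmyyyyyvmyyyyyyyyyyyyy one by one yields py yp yy yy yy yy yy py yp yy yy yy yy yy yy yy yy yy yy yy yy yy; concatenated:

pyypyyyyyyyyyypyypyyyyyyyyyyyyyyyyyyyyyyyyyy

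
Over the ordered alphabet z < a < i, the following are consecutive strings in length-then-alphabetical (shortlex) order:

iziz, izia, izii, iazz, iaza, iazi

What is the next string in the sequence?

Treat iazi as a base-3 numeral over the given alphabet and add one, carrying through any trailing i's.

iaaz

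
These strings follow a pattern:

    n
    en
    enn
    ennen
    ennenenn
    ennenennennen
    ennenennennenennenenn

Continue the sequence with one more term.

ennenennennenennenennennenennennen

From term 3 onward, concatenate the last term with the second-to-last: en·n = enn, enn·en = ennen, …
So term 8 is ennenennennenennenenn·ennenennennen.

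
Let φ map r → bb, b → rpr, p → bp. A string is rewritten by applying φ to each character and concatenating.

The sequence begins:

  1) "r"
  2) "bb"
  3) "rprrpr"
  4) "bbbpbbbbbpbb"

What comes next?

rprrprrprbprprrprrprrprrprbprprrpr

Rewriting each symbol of bbbpbbbbbpbb: b→rpr, b→rpr, b→rpr, p→bp, b→rpr, b→rpr, b→rpr, b→rpr, b→rpr, p→bp, b→rpr, b→rpr, which concatenates to rpr rpr rpr bp rpr rpr rpr rpr rpr bp rpr rpr.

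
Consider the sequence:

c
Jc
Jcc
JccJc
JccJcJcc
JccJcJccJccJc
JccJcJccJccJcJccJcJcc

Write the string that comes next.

This is a Fibonacci-style word recurrence s(k) = s(k−1)·s(k−2): e.g. Jc·c = Jcc.
Continuing: JccJcJccJccJcJccJcJcc · JccJcJccJccJc gives term 8.

JccJcJccJccJcJccJcJccJccJcJccJccJc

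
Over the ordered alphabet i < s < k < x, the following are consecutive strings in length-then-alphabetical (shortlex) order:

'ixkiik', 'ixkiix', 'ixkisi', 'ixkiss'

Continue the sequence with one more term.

ixkisk

Treat ixkiss as a base-4 numeral over the given alphabet and add one, carrying through any trailing x's.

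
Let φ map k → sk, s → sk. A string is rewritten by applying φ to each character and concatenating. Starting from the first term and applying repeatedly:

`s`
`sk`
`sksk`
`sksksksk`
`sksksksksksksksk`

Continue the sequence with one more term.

Rewriting the 16 symbols of sksksksksksksksk one by one yields sk sk sk sk sk sk sk sk sk sk sk sk sk sk sk sk; concatenated:

sksksksksksksksksksksksksksksksk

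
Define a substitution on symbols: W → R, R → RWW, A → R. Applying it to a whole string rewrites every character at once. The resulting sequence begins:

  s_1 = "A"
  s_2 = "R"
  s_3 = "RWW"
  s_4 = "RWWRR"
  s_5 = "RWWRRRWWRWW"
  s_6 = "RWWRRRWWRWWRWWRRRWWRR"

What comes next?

Replace each of the 21 characters of RWWRRRWWRWWRWWRRRWWRR in place — RWW R R RWW RWW RWW R R RWW R R RWW R R RWW RWW RWW R R RWW RWW — and concatenate.

RWWRRRWWRWWRWWRRRWWRRRWWRRRWWRWWRWWRRRWWRWW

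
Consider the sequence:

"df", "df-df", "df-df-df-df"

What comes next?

Every step duplicates the string with '-' between the halves.
One more doubling of df-df-df-df gives the answer.

df-df-df-df-df-df-df-df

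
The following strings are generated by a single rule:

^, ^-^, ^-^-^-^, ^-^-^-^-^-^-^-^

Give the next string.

Each string is two copies of the previous one joined by '-'.
Doubling ^-^-^-^-^-^-^-^ with '-' between the halves:

^-^-^-^-^-^-^-^-^-^-^-^-^-^-^-^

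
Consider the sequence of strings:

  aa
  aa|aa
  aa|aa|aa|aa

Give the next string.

s(k+1) = s(k)·|·s(k) — each term doubles the last with '|' between the halves.
Doubling aa|aa|aa|aa with '|' between the halves:

aa|aa|aa|aa|aa|aa|aa|aa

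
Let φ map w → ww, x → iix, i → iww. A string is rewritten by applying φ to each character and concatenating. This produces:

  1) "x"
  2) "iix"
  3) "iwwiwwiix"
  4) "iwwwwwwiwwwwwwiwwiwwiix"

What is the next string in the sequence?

iwwwwwwwwwwwwwwiwwwwwwwwwwwwwwiwwwwwwiwwwwwwiwwiwwiix

Applying the rule to each of the 23 symbols of iwwwwwwiwwwwwwiwwiwwiix gives the pieces iww ww ww ww ww ww ww iww ww ww ww ww ww ww iww ww ww iww ww ww iww iww iix, which concatenate to the answer.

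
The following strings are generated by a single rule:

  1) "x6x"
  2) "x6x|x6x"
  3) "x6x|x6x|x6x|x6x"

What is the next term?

Each string is two copies of the previous one joined by '|'.
One more doubling of x6x|x6x|x6x|x6x gives the answer.

x6x|x6x|x6x|x6x|x6x|x6x|x6x|x6x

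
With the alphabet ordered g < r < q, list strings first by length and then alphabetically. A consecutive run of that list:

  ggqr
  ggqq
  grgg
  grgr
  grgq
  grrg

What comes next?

Treat grrg as a base-3 numeral over the given alphabet and add one, carrying through any trailing q's.

grrr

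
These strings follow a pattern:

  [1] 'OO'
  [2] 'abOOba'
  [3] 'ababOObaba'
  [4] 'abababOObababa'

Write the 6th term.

Every step adds ab to the front and ba to the end of the previous string.
From abababOObababa, 2 further steps: abababOObababa → ababababOObabababa → (answer).

abababababOObababababa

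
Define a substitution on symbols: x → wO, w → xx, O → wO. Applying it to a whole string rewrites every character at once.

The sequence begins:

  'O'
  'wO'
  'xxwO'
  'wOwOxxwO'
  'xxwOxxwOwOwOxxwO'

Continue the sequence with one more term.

Applying the rule to each of the 16 symbols of xxwOxxwOwOwOxxwO gives the pieces wO wO xx wO wO wO xx wO xx wO xx wO wO wO xx wO, which concatenate to the answer.

wOwOxxwOwOwOxxwOxxwOxxwOwOwOxxwO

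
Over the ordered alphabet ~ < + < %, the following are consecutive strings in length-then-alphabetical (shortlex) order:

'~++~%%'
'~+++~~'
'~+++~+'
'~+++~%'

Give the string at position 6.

~+++++

Stepping forward 2 times from ~+++~%: ~+++~% → ~++++~, then the target.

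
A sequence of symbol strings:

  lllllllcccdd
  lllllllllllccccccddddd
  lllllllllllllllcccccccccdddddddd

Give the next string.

lllllllllllllllllllccccccccccccddddddddddd

Term n consists of 4n+3 l's, followed by 3n c's, followed by 3n-1 d's (n = 1, 2, …).
For the next term, n = 4, so the run lengths are 19, 12, 11.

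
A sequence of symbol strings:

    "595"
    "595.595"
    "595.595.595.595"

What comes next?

Each string is two copies of the previous one joined by '.'.
Doubling 595.595.595.595 with '.' between the halves:

595.595.595.595.595.595.595.595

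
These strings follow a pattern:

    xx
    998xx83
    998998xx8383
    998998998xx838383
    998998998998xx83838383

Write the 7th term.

998998998998998998xx838383838383

Each term wraps the previous one in 998 on the left and 83 on the right.
From 998998998998xx83838383, 2 further steps: 998998998998xx83838383 → 998998998998998xx8383838383 → (answer).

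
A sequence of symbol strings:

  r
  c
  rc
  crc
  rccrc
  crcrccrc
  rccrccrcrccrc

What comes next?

crcrccrcrccrccrcrccrc

From term 3 onward, concatenate the second-to-last term with the last: r·c = rc, c·rc = crc, …
Continuing: crcrccrc · rccrccrcrccrc gives term 8.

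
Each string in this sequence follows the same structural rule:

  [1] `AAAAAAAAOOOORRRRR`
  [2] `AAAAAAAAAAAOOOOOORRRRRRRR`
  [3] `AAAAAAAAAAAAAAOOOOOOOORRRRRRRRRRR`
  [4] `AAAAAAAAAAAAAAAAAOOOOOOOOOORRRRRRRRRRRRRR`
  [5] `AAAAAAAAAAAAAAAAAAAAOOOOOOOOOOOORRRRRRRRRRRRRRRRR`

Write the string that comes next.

AAAAAAAAAAAAAAAAAAAAAAAOOOOOOOOOOOOOORRRRRRRRRRRRRRRRRRRR

Each string has the form A^{3n+2} O^{2n} R^{3n-1}, where the shown terms are n = 2, 3, 4, 5, 6.
For the next term, n = 7, so the run lengths are 23, 14, 20.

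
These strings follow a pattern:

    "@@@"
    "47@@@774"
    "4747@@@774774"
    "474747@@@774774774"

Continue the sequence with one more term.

s(k+1) = 47·s(k)·774, so each term gains 47 as a prefix and 774 as a suffix.
One more step from 474747@@@774774774 gives the answer.

47474747@@@774774774774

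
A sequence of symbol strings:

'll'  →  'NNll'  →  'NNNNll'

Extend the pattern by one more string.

NNNNNNll

Every step adds NN at the front: s(k+1) = NN·s(k).
So the next term is NN·NNNNll.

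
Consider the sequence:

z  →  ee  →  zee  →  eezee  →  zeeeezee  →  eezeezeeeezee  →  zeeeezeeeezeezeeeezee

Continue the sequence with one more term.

eezeezeeeezeezeeeezeeeezeezeeeezee

Each term (from the third on) is the two preceding terms concatenated in order: term 3 = z·ee = zee.
So term 8 is eezeezeeeezee·zeeeezeeeezeezeeeezee.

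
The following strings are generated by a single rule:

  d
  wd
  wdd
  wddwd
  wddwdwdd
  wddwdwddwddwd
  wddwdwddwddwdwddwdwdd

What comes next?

wddwdwddwddwdwddwdwddwddwdwddwddwd

Each term (from the third on) is the previous term followed by the one before it: term 3 = wd·d = wdd.
Continuing: wddwdwddwddwdwddwdwdd · wddwdwddwddwd gives term 8.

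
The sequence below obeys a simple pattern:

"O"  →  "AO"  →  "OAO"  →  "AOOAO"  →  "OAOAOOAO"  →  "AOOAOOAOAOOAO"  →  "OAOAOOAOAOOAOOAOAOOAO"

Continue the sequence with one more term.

Each term (from the third on) is the two preceding terms concatenated in order: term 3 = O·AO = OAO.
So term 8 is AOOAOOAOAOOAO·OAOAOOAOAOOAOOAOAOOAO.

AOOAOOAOAOOAOOAOAOOAOAOOAOOAOAOOAO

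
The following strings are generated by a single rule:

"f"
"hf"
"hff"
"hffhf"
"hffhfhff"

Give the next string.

hffhfhffhffhf

Each term (from the third on) is the previous term followed by the one before it: term 3 = hf·f = hff.
So term 6 is hffhfhff·hffhf.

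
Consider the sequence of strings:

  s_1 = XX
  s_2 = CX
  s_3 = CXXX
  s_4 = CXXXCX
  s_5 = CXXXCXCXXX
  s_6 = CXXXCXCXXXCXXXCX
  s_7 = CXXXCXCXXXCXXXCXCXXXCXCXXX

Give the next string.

CXXXCXCXXXCXXXCXCXXXCXCXXXCXXXCXCXXXCXXXCX

From term 3 onward, concatenate the last term with the second-to-last: CX·XX = CXXX, CXXX·CX = CXXXCX, …
The next term joins CXXXCXCXXXCXXXCXCXXXCXCXXX and CXXXCXCXXXCXXXCX.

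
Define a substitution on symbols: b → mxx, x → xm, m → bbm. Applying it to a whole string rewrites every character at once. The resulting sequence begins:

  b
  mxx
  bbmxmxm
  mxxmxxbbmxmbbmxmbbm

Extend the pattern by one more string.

bbmxmxmbbmxmxmmxxmxxbbmxmbbmmxxmxxbbmxmbbmmxxmxxbbm

φ(mxxmxxbbmxmbbmxmbbm) expands symbol-by-symbol to bbm xm xm bbm xm xm mxx mxx bbm xm bbm mxx mxx bbm xm bbm mxx mxx bbm; joining the 19 pieces gives the next term.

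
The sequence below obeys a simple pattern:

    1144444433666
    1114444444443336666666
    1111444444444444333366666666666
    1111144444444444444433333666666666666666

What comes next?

Each string has the form 1^{n+1} 4^{3n+3} 3^{n+1} 6^{4n-1} (n = 1, 2, …).
For the next term, n = 5, so the run lengths are 6, 18, 6, 19.

1111114444444444444444443333336666666666666666666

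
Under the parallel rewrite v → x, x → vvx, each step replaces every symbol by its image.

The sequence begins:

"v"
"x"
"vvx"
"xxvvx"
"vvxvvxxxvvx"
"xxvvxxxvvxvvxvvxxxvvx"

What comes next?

Rewriting the 21 symbols of xxvvxxxvvxvvxvvxxxvvx one by one yields vvx vvx x x vvx vvx vvx x x vvx x x vvx x x vvx vvx vvx x x vvx; concatenated:

vvxvvxxxvvxvvxvvxxxvvxxxvvxxxvvxvvxvvxxxvvx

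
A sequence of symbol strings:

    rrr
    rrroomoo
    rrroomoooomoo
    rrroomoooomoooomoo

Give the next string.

rrroomoooomoooomoooomoo

Each term is the previous one with oomoo appended.
So the next term is rrroomoooomoooomoo·oomoo.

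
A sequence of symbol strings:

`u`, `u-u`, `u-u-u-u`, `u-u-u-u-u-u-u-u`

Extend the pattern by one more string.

s(k+1) = s(k)·-·s(k) — each term doubles the last with '-' between the halves.
So the next term is two copies of u-u-u-u-u-u-u-u with '-' between the halves.

u-u-u-u-u-u-u-u-u-u-u-u-u-u-u-u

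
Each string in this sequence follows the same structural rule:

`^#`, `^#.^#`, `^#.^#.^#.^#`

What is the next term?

s(k+1) = s(k)·.·s(k) — each term doubles the last with '.' between the halves.
One more doubling of ^#.^#.^#.^# gives the answer.

^#.^#.^#.^#.^#.^#.^#.^#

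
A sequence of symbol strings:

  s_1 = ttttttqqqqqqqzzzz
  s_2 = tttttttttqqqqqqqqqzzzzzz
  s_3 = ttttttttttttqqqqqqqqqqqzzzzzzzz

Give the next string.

Term n consists of 3n t's, followed by 2n+3 q's, followed by 2n z's, where the shown terms are n = 2, 3, 4.
At n = 5 the blocks have lengths 15, 13, 10.

tttttttttttttttqqqqqqqqqqqqqzzzzzzzzzz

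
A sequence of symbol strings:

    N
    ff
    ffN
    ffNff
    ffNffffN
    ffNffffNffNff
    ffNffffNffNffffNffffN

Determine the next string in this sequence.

ffNffffNffNffffNffffNffNffffNffNff

From term 3 onward, concatenate the last term with the second-to-last: ff·N = ffN, ffN·ff = ffNff, …
So term 8 is ffNffffNffNffffNffffN·ffNffffNffNff.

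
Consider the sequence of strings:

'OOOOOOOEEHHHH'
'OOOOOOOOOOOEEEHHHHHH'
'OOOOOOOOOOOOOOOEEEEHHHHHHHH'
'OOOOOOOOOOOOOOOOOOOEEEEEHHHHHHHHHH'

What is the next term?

OOOOOOOOOOOOOOOOOOOOOOOEEEEEEHHHHHHHHHHHH

Reading off run lengths: O runs 7, 11, 15, 19; E runs 2, 3, 4, 5; H runs 4, 6, 8, 10 — each is linear in n, where the shown terms are n = 2, 3, 4, 5.
Setting n = 6 gives 23, 6, 12 characters in each block.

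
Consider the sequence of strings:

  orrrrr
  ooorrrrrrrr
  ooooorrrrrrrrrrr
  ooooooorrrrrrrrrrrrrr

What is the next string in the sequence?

ooooooooorrrrrrrrrrrrrrrrr

The n-th term is 2n-1 o's then 3n+2 r's (n = 1, 2, …).
Setting n = 5 gives 9, 17 characters in each block.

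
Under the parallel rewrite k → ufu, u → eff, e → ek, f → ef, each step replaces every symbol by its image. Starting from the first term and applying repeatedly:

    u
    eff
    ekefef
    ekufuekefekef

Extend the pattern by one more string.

φ(ekufuekefekef) expands symbol-by-symbol to ek ufu eff ef eff ek ufu ek ef ek ufu ek ef; joining the 13 pieces gives the next term.

ekufueffefeffekufuekefekufuekef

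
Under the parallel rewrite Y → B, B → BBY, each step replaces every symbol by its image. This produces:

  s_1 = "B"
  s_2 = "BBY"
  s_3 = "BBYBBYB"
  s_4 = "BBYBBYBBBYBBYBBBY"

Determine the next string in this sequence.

Applying the rule to each of the 17 symbols of BBYBBYBBBYBBYBBBY gives the pieces BBY BBY B BBY BBY B BBY BBY BBY B BBY BBY B BBY BBY BBY B, which concatenate to the answer.

BBYBBYBBBYBBYBBBYBBYBBYBBBYBBYBBBYBBYBBYB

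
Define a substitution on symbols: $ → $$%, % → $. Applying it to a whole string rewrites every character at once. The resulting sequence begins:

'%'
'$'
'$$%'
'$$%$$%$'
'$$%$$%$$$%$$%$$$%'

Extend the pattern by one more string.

$$%$$%$$$%$$%$$$%$$%$$%$$$%$$%$$$%$$%$$%$

Replace each of the 17 characters of $$%$$%$$$%$$%$$$% in place — $$% $$% $ $$% $$% $ $$% $$% $$% $ $$% $$% $ $$% $$% $$% $ — and concatenate.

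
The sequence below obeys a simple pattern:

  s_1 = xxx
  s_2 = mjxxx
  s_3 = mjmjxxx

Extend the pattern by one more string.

The strings grow by a fixed prefix mj each time.
One more step from mjmjxxx gives the answer.

mjmjmjxxx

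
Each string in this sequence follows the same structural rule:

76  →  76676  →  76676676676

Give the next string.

76676676676676676676676

s(k+1) = s(k)·6·s(k) — each term doubles the last with '6' between the halves.
So the next term is two copies of 76676676676 with '6' between the halves.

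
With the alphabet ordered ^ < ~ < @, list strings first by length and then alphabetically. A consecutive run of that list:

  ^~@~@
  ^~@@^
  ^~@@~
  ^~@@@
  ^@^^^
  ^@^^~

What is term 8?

^@^~^

Advancing 2 positions from ^@^^~ through ^@^^~ → ^@^^@ reaches term 8.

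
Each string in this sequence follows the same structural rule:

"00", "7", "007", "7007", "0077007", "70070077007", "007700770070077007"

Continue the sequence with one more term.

70070077007007700770070077007

Each term (from the third on) is the two preceding terms concatenated in order: term 3 = 00·7 = 007.
Continuing: 70070077007 · 007700770070077007 gives term 8.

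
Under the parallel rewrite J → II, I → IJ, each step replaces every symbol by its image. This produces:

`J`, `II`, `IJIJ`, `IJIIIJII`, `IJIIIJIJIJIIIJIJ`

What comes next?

Rewriting the 16 symbols of IJIIIJIJIJIIIJIJ one by one yields IJ II IJ IJ IJ II IJ II IJ II IJ IJ IJ II IJ II; concatenated:

IJIIIJIJIJIIIJIIIJIIIJIJIJIIIJII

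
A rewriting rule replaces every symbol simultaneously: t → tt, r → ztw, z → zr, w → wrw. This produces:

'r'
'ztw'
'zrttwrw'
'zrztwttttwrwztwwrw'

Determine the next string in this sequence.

zrztwzrttwrwttttttttwrwztwwrwzrttwrwwrwztwwrw

Applying the rule to each of the 18 symbols of zrztwttttwrwztwwrw gives the pieces zr ztw zr tt wrw tt tt tt tt wrw ztw wrw zr tt wrw wrw ztw wrw, which concatenate to the answer.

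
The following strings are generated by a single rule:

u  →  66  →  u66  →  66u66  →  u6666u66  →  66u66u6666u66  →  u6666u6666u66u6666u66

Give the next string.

66u66u6666u66u6666u6666u66u6666u66

This is a Fibonacci-style word recurrence s(k) = s(k−2)·s(k−1): e.g. u·66 = u66.
Continuing: 66u66u6666u66 · u6666u6666u66u6666u66 gives term 8.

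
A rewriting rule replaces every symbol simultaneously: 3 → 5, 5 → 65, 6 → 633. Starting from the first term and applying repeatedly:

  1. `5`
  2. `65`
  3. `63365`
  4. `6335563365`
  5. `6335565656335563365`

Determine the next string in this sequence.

Replace each of the 19 characters of 6335565656335563365 in place — 633 5 5 65 65 633 65 633 65 633 5 5 65 65 633 5 5 633 65 — and concatenate.

63355656563365633656335565656335563365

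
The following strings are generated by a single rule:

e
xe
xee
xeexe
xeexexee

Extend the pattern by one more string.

This is a Fibonacci-style word recurrence s(k) = s(k−1)·s(k−2): e.g. xe·e = xee.
So term 6 is xeexexee·xeexe.

xeexexeexeexe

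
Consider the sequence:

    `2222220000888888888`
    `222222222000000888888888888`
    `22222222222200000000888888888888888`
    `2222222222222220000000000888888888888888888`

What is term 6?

The n-th term is 3n 2's then 2n 0's then 3n+3 8's, where the shown terms are n = 2, 3, 4, 5.
For term 6, n = 7, so the run lengths are 21, 14, 24.

22222222222222222222200000000000000888888888888888888888888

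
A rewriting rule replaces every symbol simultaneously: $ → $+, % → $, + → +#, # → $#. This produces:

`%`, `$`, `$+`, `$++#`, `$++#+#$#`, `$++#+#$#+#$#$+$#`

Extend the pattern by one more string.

Rewriting the 16 symbols of $++#+#$#+#$#$+$# one by one yields $+ +# +# $# +# $# $+ $# +# $# $+ $# $+ +# $+ $#; concatenated:

$++#+#$#+#$#$+$#+#$#$+$#$++#$+$#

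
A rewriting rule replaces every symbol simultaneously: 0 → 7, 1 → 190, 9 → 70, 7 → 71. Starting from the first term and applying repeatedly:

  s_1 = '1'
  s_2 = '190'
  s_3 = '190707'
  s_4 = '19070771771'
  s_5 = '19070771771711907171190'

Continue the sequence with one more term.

19070771771711907171190711901907077119071190190707

φ(19070771771711907171190) expands symbol-by-symbol to 190 70 7 71 7 71 71 190 71 71 190 71 190 190 70 7 71 190 71 190 190 70 7; joining the 23 pieces gives the next term.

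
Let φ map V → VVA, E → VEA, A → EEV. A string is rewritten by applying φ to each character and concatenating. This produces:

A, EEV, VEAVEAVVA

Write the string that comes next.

Rewriting each symbol of VEAVEAVVA: V→VVA, E→VEA, A→EEV, V→VVA, E→VEA, A→EEV, V→VVA, V→VVA, A→EEV, which concatenates to VVA VEA EEV VVA VEA EEV VVA VVA EEV.

VVAVEAEEVVVAVEAEEVVVAVVAEEV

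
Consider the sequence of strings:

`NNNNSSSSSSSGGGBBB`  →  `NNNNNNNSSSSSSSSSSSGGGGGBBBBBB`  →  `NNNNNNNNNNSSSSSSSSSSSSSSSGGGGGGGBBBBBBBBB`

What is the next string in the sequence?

The n-th term is 3n+1 N's then 4n+3 S's then 2n+1 G's then 3n B's (n = 1, 2, …).
At n = 4 the blocks have lengths 13, 19, 9, 12.

NNNNNNNNNNNNNSSSSSSSSSSSSSSSSSSSGGGGGGGGGBBBBBBBBBBBB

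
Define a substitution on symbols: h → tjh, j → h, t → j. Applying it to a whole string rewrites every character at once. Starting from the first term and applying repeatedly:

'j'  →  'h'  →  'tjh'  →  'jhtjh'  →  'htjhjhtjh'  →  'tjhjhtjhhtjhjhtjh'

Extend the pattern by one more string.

jhtjhhtjhjhtjhtjhjhtjhhtjhjhtjh

Applying the rule to each of the 17 symbols of tjhjhtjhhtjhjhtjh gives the pieces j h tjh h tjh j h tjh tjh j h tjh h tjh j h tjh, which concatenate to the answer.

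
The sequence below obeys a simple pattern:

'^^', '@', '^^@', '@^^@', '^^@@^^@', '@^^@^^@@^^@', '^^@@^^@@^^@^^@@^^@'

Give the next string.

Each term (from the third on) is the two preceding terms concatenated in order: term 3 = ^^·@ = ^^@.
The next term joins @^^@^^@@^^@ and ^^@@^^@@^^@^^@@^^@.

@^^@^^@@^^@^^@@^^@@^^@^^@@^^@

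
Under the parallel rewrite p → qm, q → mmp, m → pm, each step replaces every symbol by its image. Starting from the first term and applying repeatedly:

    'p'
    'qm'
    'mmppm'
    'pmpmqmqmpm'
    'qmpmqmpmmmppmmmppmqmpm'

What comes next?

Replace each of the 22 characters of qmpmqmpmmmppmmmppmqmpm in place — mmp pm qm pm mmp pm qm pm pm pm qm qm pm pm pm qm qm pm mmp pm qm pm — and concatenate.

mmppmqmpmmmppmqmpmpmpmqmqmpmpmpmqmqmpmmmppmqmpm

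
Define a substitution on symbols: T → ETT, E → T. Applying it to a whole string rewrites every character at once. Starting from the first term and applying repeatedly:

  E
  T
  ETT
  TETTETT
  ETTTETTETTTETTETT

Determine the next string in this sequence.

Replace each of the 17 characters of ETTTETTETTTETTETT in place — T ETT ETT ETT T ETT ETT T ETT ETT ETT T ETT ETT T ETT ETT — and concatenate.

TETTETTETTTETTETTTETTETTETTTETTETTTETTETT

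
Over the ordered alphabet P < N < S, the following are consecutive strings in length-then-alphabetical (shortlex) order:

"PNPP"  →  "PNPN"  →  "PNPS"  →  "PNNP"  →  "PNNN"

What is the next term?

The successor of PNNN increments the rightmost position that isn't already S and resets every position after it to P.

PNNS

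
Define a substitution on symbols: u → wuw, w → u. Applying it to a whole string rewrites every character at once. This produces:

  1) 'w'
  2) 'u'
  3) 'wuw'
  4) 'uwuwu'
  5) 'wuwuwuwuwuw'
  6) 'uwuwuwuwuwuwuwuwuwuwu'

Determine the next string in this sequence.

Replace each of the 21 characters of uwuwuwuwuwuwuwuwuwuwu in place — wuw u wuw u wuw u wuw u wuw u wuw u wuw u wuw u wuw u wuw u wuw — and concatenate.

wuwuwuwuwuwuwuwuwuwuwuwuwuwuwuwuwuwuwuwuwuw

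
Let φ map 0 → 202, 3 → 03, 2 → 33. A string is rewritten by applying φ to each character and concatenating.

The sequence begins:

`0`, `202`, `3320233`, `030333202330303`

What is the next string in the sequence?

Rewriting the 15 symbols of 030333202330303 one by one yields 202 03 202 03 03 03 33 202 33 03 03 202 03 202 03; concatenated:

20203202030303332023303032020320203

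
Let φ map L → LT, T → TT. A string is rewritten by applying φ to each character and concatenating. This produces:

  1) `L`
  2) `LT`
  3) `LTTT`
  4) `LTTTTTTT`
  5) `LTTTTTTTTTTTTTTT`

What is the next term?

LTTTTTTTTTTTTTTTTTTTTTTTTTTTTTTT

φ(LTTTTTTTTTTTTTTT) expands symbol-by-symbol to LT TT TT TT TT TT TT TT TT TT TT TT TT TT TT TT; joining the 16 pieces gives the next term.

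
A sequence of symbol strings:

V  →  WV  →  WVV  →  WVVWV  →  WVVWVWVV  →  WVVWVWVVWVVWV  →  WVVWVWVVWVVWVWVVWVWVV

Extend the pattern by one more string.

Each term (from the third on) is the previous term followed by the one before it: term 3 = WV·V = WVV.
So term 8 is WVVWVWVVWVVWVWVVWVWVV·WVVWVWVVWVVWV.

WVVWVWVVWVVWVWVVWVWVVWVVWVWVVWVVWV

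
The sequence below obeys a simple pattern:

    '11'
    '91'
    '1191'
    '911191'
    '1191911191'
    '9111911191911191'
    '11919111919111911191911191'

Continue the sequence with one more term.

911191119191119111919111919111911191911191

This is a Fibonacci-style word recurrence s(k) = s(k−2)·s(k−1): e.g. 11·91 = 1191.
The next term joins 9111911191911191 and 11919111919111911191911191.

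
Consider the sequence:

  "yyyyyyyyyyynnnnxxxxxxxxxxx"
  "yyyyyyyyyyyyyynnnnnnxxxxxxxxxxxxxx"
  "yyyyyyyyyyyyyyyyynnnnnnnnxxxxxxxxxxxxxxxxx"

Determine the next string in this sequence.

yyyyyyyyyyyyyyyyyyyynnnnnnnnnnxxxxxxxxxxxxxxxxxxxx

The n-th term is 3n+2 y's then 2n-2 n's then 3n+2 x's, where the shown terms are n = 3, 4, 5.
Setting n = 6 gives 20, 10, 20 characters in each block.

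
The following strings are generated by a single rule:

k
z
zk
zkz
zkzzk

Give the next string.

This is a Fibonacci-style word recurrence s(k) = s(k−1)·s(k−2): e.g. z·k = zk.
Continuing: zkzzk · zkz gives term 6.

zkzzkzkz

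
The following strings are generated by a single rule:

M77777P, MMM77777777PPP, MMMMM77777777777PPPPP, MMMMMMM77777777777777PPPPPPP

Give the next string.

MMMMMMMMM77777777777777777PPPPPPPPP

Reading off run lengths: M runs 1, 3, 5, 7; 7 runs 5, 8, 11, 14; P runs 1, 3, 5, 7 — each is linear in n (n = 1, 2, …).
Setting n = 5 gives 9, 17, 9 characters in each block.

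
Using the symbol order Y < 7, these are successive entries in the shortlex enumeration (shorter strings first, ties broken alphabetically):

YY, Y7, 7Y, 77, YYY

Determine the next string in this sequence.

YY7

Find the rightmost character of YYY below 7, bump it to the next letter, and reset everything to its right to Y.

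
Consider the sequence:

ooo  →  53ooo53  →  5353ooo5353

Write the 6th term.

5353535353ooo5353535353

Every step adds 53 to the front and 53 to the end of the previous string.
From 5353ooo5353, 3 further steps: 5353ooo5353 → 535353ooo535353 → 53535353ooo53535353 → (answer).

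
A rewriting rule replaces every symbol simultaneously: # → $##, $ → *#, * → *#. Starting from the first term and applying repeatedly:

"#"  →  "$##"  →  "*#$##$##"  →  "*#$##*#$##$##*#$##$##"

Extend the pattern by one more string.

Applying the rule to each of the 21 symbols of *#$##*#$##$##*#$##$## gives the pieces *# $## *# $## $## *# $## *# $## $## *# $## $## *# $## *# $## $## *# $## $##, which concatenate to the answer.

*#$##*#$##$##*#$##*#$##$##*#$##$##*#$##*#$##$##*#$##$##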